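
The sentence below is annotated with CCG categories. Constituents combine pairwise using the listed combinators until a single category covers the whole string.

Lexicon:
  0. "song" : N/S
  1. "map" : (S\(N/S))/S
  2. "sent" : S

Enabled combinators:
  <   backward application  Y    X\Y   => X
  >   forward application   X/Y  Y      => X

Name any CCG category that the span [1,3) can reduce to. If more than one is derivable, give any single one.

S\(N/S)

[0,3] S   <
  [0,1] "song" : N/S
  [1,3] S\(N/S)   >
    [1,2] "map" : (S\(N/S))/S
    [2,3] "sent" : S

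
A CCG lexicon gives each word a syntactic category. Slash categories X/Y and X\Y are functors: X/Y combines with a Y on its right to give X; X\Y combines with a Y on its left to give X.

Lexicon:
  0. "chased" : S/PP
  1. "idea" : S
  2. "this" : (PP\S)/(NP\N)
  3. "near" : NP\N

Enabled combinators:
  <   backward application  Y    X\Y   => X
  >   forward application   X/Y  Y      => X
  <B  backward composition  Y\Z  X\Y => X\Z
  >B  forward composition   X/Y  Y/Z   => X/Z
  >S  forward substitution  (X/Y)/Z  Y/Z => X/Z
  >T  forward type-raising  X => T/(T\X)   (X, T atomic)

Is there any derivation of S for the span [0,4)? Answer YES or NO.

YES

[0,4] S   >
  [0,1] "chased" : S/PP
  [1,4] PP   >
    [1,2] PP/(PP\S)   >T
      [1,2] "idea" : S
    [2,4] PP\S   >
      [2,3] "this" : (PP\S)/(NP\N)
      [3,4] "near" : NP\N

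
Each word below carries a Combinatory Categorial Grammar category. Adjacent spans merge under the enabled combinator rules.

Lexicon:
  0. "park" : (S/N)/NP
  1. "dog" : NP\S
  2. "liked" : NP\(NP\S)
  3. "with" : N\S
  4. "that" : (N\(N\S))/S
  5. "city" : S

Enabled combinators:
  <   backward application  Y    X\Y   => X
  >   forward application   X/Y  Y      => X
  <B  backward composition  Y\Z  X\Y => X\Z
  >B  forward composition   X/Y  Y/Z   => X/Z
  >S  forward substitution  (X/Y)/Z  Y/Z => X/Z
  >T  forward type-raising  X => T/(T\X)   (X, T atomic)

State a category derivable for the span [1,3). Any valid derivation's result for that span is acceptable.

[0,6] S   >
  [0,3] S/N   >
    [0,1] "park" : (S/N)/NP
    [1,3] NP   <
      [1,2] "dog" : NP\S
      [2,3] "liked" : NP\(NP\S)
  [3,6] N   <
    [3,4] "with" : N\S
    [4,6] N\(N\S)   >
      [4,5] "that" : (N\(N\S))/S
      [5,6] "city" : S

NP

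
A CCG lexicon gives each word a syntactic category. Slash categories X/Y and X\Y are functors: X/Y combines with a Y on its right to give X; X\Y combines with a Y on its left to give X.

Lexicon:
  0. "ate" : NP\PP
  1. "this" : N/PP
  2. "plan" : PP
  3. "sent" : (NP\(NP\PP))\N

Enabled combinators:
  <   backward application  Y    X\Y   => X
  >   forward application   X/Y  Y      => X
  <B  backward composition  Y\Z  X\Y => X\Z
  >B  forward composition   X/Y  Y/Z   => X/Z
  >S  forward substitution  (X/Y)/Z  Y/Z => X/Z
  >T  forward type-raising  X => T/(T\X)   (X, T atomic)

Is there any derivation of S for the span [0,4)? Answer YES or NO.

NP\PP N/PP PP (NP\(NP\PP))\N
CKY chart[0,4] = {N/(N\NP), NP, NP/(NP\NP), PP/(PP\NP), S/(S\NP)}; S ∉ chart

NO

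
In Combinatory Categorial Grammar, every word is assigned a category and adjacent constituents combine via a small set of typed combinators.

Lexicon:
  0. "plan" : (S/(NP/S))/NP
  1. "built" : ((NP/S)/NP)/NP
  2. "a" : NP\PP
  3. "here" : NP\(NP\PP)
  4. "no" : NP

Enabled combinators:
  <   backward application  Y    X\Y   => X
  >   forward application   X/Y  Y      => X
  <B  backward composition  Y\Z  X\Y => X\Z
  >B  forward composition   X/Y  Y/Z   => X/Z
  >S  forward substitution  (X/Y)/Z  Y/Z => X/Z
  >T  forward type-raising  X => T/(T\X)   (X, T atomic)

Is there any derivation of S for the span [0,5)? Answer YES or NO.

YES

[0,5] S   >
  [0,4] S/NP   >S
    [0,1] "plan" : (S/(NP/S))/NP
    [1,4] (NP/S)/NP   >
      [1,2] "built" : ((NP/S)/NP)/NP
      [2,4] NP   <
        [2,3] "a" : NP\PP
        [3,4] "here" : NP\(NP\PP)
  [4,5] "no" : NP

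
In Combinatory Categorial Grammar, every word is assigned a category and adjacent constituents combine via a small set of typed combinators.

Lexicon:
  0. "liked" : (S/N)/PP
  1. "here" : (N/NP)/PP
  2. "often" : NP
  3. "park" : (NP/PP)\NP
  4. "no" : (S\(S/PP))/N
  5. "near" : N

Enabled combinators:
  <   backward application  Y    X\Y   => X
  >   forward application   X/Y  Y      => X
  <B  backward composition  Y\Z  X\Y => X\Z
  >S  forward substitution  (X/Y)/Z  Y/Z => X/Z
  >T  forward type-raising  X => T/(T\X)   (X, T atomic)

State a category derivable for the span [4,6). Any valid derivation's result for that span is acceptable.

S\(S/PP)

[0,6] S   <
  [0,4] S/PP   >S
    [0,1] "liked" : (S/N)/PP
    [1,4] N/PP   >S
      [1,2] "here" : (N/NP)/PP
      [2,4] NP/PP   <
        [2,3] "often" : NP
        [3,4] "park" : (NP/PP)\NP
  [4,6] S\(S/PP)   >
    [4,5] "no" : (S\(S/PP))/N
    [5,6] "near" : N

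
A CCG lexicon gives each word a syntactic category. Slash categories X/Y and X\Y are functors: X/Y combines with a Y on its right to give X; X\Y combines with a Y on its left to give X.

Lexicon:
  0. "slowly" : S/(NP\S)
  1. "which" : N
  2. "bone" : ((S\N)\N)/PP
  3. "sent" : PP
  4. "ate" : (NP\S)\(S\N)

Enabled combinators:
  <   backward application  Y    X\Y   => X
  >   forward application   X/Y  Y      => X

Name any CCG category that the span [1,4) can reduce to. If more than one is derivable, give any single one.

S\N

[0,5] S   >
  [0,1] "slowly" : S/(NP\S)
  [1,5] NP\S   <
    [1,4] S\N   <
      [1,2] "which" : N
      [2,4] (S\N)\N   >
        [2,3] "bone" : ((S\N)\N)/PP
        [3,4] "sent" : PP
    [4,5] "ate" : (NP\S)\(S\N)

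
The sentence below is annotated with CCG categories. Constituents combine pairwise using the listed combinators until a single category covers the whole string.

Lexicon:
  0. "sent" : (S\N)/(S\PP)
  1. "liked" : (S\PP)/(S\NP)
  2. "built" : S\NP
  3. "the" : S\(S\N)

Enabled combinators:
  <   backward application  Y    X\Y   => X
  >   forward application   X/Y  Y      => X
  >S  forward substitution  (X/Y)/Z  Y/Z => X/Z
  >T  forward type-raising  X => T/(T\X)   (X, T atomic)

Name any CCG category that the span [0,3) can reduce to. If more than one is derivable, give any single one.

[0,4] S   <
  [0,3] S\N   >
    [0,1] "sent" : (S\N)/(S\PP)
    [1,3] S\PP   >
      [1,2] "liked" : (S\PP)/(S\NP)
      [2,3] "built" : S\NP
  [3,4] "the" : S\(S\N)

S\N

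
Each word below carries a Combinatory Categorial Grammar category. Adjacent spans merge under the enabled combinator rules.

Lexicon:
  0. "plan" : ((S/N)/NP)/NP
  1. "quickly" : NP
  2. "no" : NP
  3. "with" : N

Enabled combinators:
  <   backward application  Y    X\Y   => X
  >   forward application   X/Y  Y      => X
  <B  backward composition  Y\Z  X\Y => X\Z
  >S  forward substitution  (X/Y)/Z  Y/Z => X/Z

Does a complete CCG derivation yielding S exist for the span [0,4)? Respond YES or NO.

YES

[0,4] S   >
  [0,3] S/N   >
    [0,2] (S/N)/NP   >
      [0,1] "plan" : ((S/N)/NP)/NP
      [1,2] "quickly" : NP
    [2,3] "no" : NP
  [3,4] "with" : N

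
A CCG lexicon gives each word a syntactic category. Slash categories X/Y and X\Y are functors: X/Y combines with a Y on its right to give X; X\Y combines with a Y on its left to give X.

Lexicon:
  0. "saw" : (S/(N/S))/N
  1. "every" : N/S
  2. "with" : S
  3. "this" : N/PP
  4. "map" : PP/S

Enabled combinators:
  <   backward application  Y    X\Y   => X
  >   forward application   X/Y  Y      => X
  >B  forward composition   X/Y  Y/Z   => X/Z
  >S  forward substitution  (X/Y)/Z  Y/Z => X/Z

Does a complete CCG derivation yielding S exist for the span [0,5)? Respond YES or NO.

[0,5] S   >
  [0,3] S/(N/S)   >
    [0,1] "saw" : (S/(N/S))/N
    [1,3] N   >
      [1,2] "every" : N/S
      [2,3] "with" : S
  [3,5] N/S   >B
    [3,4] "this" : N/PP
    [4,5] "map" : PP/S

YES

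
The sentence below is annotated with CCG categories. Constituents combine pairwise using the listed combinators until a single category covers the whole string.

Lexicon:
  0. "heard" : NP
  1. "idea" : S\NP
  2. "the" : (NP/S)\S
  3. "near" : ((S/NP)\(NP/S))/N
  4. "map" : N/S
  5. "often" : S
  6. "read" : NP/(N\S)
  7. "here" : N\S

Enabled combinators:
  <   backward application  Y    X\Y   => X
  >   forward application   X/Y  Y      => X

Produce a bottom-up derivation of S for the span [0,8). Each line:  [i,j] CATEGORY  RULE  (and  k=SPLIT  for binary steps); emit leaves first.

[0,1] NP  lex  "heard"
[1,2] S\NP  lex  "idea"
[0,2] S  <  k=1
[2,3] (NP/S)\S  lex  "the"
[0,3] NP/S  <  k=2
[3,4] ((S/NP)\(NP/S))/N  lex  "near"
[4,5] N/S  lex  "map"
[5,6] S  lex  "often"
[4,6] N  >  k=5
[3,6] (S/NP)\(NP/S)  >  k=4
[0,6] S/NP  <  k=3
[6,7] NP/(N\S)  lex  "read"
[7,8] N\S  lex  "here"
[6,8] NP  >  k=7
[0,8] S  >  k=6

[0,8] S   >
  [0,6] S/NP   <
    [0,3] NP/S   <
      [0,2] S   <
        [0,1] "heard" : NP
        [1,2] "idea" : S\NP
      [2,3] "the" : (NP/S)\S
    [3,6] (S/NP)\(NP/S)   >
      [3,4] "near" : ((S/NP)\(NP/S))/N
      [4,6] N   >
        [4,5] "map" : N/S
        [5,6] "often" : S
  [6,8] NP   >
    [6,7] "read" : NP/(N\S)
    [7,8] "here" : N\S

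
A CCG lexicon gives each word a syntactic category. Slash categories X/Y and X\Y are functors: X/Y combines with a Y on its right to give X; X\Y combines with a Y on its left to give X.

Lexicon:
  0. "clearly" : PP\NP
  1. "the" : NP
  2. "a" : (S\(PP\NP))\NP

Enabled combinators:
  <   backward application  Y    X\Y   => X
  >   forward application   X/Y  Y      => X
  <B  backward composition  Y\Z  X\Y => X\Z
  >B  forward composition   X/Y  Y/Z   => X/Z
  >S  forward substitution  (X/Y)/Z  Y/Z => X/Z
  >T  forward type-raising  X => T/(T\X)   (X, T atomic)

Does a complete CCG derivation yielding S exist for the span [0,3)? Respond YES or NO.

[0,3] S   <
  [0,1] "clearly" : PP\NP
  [1,3] S\(PP\NP)   <
    [1,2] "the" : NP
    [2,3] "a" : (S\(PP\NP))\NP

YES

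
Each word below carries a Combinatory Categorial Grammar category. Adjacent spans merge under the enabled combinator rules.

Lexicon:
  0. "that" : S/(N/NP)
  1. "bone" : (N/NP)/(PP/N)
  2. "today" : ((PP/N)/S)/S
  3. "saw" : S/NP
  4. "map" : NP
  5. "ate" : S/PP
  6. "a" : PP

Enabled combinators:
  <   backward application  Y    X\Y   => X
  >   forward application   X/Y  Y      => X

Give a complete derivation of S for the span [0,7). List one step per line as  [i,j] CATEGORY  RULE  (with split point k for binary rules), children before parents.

[0,1] S/(N/NP)  lex  "that"
[1,2] (N/NP)/(PP/N)  lex  "bone"
[2,3] ((PP/N)/S)/S  lex  "today"
[3,4] S/NP  lex  "saw"
[4,5] NP  lex  "map"
[3,5] S  >  k=4
[2,5] (PP/N)/S  >  k=3
[5,6] S/PP  lex  "ate"
[6,7] PP  lex  "a"
[5,7] S  >  k=6
[2,7] PP/N  >  k=5
[1,7] N/NP  >  k=2
[0,7] S  >  k=1

[0,7] S   >
  [0,1] "that" : S/(N/NP)
  [1,7] N/NP   >
    [1,2] "bone" : (N/NP)/(PP/N)
    [2,7] PP/N   >
      [2,5] (PP/N)/S   >
        [2,3] "today" : ((PP/N)/S)/S
        [3,5] S   >
          [3,4] "saw" : S/NP
          [4,5] "map" : NP
      [5,7] S   >
        [5,6] "ate" : S/PP
        [6,7] "a" : PP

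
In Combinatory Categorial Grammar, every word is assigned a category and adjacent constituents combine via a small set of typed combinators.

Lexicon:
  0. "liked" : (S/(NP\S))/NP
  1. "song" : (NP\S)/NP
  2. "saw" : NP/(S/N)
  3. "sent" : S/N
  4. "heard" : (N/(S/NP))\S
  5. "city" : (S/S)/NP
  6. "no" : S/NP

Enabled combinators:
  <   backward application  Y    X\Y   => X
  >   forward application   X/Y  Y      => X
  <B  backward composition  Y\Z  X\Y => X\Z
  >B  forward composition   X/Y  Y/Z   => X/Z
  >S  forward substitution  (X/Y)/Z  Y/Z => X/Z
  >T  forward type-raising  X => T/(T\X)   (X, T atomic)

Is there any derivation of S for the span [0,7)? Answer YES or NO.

(S/(NP\S))/NP (NP\S)/NP NP/(S/N) S/N (N/(S/NP))\S (S/S)/NP S/NP
CKY chart[0,7] = {N, N/(N\N), NP/(NP\N), PP/(PP\N), S/(S\N)}; S ∉ chart

NO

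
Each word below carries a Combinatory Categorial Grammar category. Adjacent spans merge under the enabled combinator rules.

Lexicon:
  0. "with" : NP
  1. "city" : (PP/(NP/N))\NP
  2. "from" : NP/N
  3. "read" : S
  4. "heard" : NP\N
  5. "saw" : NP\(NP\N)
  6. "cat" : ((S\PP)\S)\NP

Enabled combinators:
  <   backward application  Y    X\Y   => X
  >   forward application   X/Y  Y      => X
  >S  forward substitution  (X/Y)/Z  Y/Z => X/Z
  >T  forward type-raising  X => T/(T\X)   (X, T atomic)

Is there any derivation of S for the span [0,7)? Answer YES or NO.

YES

[0,7] S   <
  [0,3] PP   >
    [0,2] PP/(NP/N)   <
      [0,1] "with" : NP
      [1,2] "city" : (PP/(NP/N))\NP
    [2,3] "from" : NP/N
  [3,7] S\PP   <
    [3,4] "read" : S
    [4,7] (S\PP)\S   <
      [4,6] NP   <
        [4,5] "heard" : NP\N
        [5,6] "saw" : NP\(NP\N)
      [6,7] "cat" : ((S\PP)\S)\NP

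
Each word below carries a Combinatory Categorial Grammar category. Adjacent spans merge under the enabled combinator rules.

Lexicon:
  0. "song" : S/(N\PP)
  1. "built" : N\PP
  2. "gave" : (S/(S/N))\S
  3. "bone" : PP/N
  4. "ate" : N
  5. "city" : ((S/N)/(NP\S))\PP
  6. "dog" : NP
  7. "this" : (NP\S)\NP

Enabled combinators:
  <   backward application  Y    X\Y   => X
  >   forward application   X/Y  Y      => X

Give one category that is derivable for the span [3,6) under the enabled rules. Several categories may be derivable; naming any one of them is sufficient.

(S/N)/(NP\S)

[0,8] S   >
  [0,3] S/(S/N)   <
    [0,2] S   >
      [0,1] "song" : S/(N\PP)
      [1,2] "built" : N\PP
    [2,3] "gave" : (S/(S/N))\S
  [3,8] S/N   >
    [3,6] (S/N)/(NP\S)   <
      [3,5] PP   >
        [3,4] "bone" : PP/N
        [4,5] "ate" : N
      [5,6] "city" : ((S/N)/(NP\S))\PP
    [6,8] NP\S   <
      [6,7] "dog" : NP
      [7,8] "this" : (NP\S)\NP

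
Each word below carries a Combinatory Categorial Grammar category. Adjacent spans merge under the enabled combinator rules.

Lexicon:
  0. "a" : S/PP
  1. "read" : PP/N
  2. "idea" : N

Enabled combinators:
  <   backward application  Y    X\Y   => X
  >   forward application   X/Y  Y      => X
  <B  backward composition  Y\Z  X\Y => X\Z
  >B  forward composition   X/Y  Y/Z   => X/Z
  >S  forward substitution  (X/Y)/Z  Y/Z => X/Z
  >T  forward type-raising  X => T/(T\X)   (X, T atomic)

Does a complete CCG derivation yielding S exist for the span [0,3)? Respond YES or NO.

YES

[0,3] S   >
  [0,1] "a" : S/PP
  [1,3] PP   >
    [1,2] "read" : PP/N
    [2,3] "idea" : N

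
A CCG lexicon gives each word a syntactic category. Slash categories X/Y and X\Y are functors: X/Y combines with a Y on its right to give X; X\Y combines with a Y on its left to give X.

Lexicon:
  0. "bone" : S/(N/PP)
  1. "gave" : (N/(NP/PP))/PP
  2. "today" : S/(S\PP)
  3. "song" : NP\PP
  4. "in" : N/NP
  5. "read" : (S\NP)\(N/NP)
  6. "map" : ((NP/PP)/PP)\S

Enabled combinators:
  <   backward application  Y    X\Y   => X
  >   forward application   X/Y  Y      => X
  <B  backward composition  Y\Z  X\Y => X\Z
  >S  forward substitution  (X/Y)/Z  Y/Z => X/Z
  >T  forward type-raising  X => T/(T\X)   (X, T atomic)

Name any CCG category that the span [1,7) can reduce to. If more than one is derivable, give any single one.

[0,7] S   >
  [0,1] "bone" : S/(N/PP)
  [1,7] N/PP   >S
    [1,2] "gave" : (N/(NP/PP))/PP
    [2,7] (NP/PP)/PP   <
      [2,6] S   >
        [2,3] "today" : S/(S\PP)
        [3,6] S\PP   <B
          [3,4] "song" : NP\PP
          [4,6] S\NP   <
            [4,5] "in" : N/NP
            [5,6] "read" : (S\NP)\(N/NP)
      [6,7] "map" : ((NP/PP)/PP)\S

N/PP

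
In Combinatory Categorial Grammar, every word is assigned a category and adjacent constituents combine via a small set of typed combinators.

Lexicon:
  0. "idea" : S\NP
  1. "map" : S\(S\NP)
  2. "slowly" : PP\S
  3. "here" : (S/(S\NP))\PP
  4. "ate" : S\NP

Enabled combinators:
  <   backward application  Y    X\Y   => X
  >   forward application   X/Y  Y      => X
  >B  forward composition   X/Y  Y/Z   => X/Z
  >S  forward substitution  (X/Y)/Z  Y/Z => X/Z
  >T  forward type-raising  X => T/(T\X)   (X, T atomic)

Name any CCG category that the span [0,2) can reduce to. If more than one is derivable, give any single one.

S

[0,5] S   >
  [0,4] S/(S\NP)   <
    [0,3] PP   <
      [0,2] S   <
        [0,1] "idea" : S\NP
        [1,2] "map" : S\(S\NP)
      [2,3] "slowly" : PP\S
    [3,4] "here" : (S/(S\NP))\PP
  [4,5] "ate" : S\NP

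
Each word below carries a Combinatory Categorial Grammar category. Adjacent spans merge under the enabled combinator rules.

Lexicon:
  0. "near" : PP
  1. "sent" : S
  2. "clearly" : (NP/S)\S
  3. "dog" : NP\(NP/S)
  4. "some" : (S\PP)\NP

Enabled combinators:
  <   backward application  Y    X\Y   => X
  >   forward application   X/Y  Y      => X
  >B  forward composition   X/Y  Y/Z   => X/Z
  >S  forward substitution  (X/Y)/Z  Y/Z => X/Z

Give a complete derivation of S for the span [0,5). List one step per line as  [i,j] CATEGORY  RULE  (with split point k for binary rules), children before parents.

[0,5] S   <
  [0,1] "near" : PP
  [1,5] S\PP   <
    [1,4] NP   <
      [1,3] NP/S   <
        [1,2] "sent" : S
        [2,3] "clearly" : (NP/S)\S
      [3,4] "dog" : NP\(NP/S)
    [4,5] "some" : (S\PP)\NP

[0,1] PP  lex  "near"
[1,2] S  lex  "sent"
[2,3] (NP/S)\S  lex  "clearly"
[1,3] NP/S  <  k=2
[3,4] NP\(NP/S)  lex  "dog"
[1,4] NP  <  k=3
[4,5] (S\PP)\NP  lex  "some"
[1,5] S\PP  <  k=4
[0,5] S  <  k=1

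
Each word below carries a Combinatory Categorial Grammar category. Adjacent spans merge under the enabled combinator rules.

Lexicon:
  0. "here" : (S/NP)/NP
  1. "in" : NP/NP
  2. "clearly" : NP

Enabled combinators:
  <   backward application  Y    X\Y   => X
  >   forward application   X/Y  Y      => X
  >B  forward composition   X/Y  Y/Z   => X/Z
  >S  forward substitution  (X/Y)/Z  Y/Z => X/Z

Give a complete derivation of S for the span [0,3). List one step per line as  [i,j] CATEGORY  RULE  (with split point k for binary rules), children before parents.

[0,3] S   >
  [0,2] S/NP   >S
    [0,1] "here" : (S/NP)/NP
    [1,2] "in" : NP/NP
  [2,3] "clearly" : NP

[0,1] (S/NP)/NP  lex  "here"
[1,2] NP/NP  lex  "in"
[0,2] S/NP  >S  k=1
[2,3] NP  lex  "clearly"
[0,3] S  >  k=2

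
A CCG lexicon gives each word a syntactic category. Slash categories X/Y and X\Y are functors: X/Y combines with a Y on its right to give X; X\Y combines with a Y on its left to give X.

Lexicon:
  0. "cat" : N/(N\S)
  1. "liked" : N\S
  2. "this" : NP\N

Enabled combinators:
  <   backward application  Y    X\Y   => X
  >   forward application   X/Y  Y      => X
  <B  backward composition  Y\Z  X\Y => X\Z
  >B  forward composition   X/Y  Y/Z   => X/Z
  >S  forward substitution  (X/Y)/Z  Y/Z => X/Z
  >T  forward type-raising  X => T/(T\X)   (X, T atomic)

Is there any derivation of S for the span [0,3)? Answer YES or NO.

N/(N\S) N\S NP\N
CKY chart[0,3] = {N/(N\NP), NP, NP/(NP\NP), PP/(PP\NP), S/(S\NP)}; S ∉ chart

NO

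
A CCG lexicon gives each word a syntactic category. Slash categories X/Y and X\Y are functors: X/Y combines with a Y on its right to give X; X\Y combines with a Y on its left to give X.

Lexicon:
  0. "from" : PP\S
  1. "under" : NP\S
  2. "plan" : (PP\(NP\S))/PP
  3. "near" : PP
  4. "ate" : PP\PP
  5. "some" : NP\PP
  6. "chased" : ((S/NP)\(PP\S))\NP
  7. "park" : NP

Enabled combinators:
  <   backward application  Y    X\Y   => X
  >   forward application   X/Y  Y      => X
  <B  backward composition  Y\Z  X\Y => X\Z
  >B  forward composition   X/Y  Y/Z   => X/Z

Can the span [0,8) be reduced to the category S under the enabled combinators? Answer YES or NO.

[0,8] S   >
  [0,7] S/NP   <
    [0,1] "from" : PP\S
    [1,7] (S/NP)\(PP\S)   <
      [1,6] NP   <
        [1,4] PP   <
          [1,2] "under" : NP\S
          [2,4] PP\(NP\S)   >
            [2,3] "plan" : (PP\(NP\S))/PP
            [3,4] "near" : PP
        [4,6] NP\PP   <B
          [4,5] "ate" : PP\PP
          [5,6] "some" : NP\PP
      [6,7] "chased" : ((S/NP)\(PP\S))\NP
  [7,8] "park" : NP

YES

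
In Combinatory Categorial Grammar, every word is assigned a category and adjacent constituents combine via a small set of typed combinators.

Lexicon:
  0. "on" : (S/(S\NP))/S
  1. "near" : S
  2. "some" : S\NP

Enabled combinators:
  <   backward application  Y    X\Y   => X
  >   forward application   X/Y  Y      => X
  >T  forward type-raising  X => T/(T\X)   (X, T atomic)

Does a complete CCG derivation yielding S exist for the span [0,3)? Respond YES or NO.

YES

[0,3] S   >
  [0,2] S/(S\NP)   >
    [0,1] "on" : (S/(S\NP))/S
    [1,2] "near" : S
  [2,3] "some" : S\NP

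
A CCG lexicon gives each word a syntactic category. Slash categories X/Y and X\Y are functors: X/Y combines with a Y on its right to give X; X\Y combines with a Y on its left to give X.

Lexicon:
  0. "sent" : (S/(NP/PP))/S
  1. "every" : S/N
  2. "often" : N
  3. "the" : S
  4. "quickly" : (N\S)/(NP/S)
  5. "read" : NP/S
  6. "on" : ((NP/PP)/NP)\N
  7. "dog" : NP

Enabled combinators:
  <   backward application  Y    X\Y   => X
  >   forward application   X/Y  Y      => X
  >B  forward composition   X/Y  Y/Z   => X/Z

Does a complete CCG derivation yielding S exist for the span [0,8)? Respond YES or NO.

YES

[0,8] S   >
  [0,7] S/NP   >B
    [0,3] S/(NP/PP)   >
      [0,1] "sent" : (S/(NP/PP))/S
      [1,3] S   >
        [1,2] "every" : S/N
        [2,3] "often" : N
    [3,7] (NP/PP)/NP   <
      [3,6] N   <
        [3,4] "the" : S
        [4,6] N\S   >
          [4,5] "quickly" : (N\S)/(NP/S)
          [5,6] "read" : NP/S
      [6,7] "on" : ((NP/PP)/NP)\N
  [7,8] "dog" : NP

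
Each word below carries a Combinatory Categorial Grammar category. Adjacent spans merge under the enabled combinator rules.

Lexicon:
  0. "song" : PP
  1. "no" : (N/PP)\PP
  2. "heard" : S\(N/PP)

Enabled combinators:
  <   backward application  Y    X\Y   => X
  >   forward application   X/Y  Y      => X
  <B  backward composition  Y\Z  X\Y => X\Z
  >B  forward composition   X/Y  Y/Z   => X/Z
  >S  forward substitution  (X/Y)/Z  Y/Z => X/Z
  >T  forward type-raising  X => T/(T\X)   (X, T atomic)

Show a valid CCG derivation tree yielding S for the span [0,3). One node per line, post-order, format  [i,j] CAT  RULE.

[0,3] S   <
  [0,1] "song" : PP
  [1,3] S\PP   <B
    [1,2] "no" : (N/PP)\PP
    [2,3] "heard" : S\(N/PP)

[0,1] PP  lex  "song"
[1,2] (N/PP)\PP  lex  "no"
[2,3] S\(N/PP)  lex  "heard"
[1,3] S\PP  <B  k=2
[0,3] S  <  k=1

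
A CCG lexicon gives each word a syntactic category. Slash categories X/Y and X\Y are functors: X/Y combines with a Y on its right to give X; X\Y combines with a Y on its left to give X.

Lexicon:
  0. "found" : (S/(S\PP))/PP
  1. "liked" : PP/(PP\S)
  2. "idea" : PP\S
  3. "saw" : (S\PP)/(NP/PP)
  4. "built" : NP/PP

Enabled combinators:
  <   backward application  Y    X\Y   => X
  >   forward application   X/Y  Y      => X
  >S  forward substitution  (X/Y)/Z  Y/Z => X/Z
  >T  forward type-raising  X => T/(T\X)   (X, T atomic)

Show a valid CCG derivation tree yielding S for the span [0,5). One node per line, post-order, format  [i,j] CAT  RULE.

[0,1] (S/(S\PP))/PP  lex  "found"
[1,2] PP/(PP\S)  lex  "liked"
[2,3] PP\S  lex  "idea"
[1,3] PP  >  k=2
[0,3] S/(S\PP)  >  k=1
[3,4] (S\PP)/(NP/PP)  lex  "saw"
[4,5] NP/PP  lex  "built"
[3,5] S\PP  >  k=4
[0,5] S  >  k=3

[0,5] S   >
  [0,3] S/(S\PP)   >
    [0,1] "found" : (S/(S\PP))/PP
    [1,3] PP   >
      [1,2] "liked" : PP/(PP\S)
      [2,3] "idea" : PP\S
  [3,5] S\PP   >
    [3,4] "saw" : (S\PP)/(NP/PP)
    [4,5] "built" : NP/PP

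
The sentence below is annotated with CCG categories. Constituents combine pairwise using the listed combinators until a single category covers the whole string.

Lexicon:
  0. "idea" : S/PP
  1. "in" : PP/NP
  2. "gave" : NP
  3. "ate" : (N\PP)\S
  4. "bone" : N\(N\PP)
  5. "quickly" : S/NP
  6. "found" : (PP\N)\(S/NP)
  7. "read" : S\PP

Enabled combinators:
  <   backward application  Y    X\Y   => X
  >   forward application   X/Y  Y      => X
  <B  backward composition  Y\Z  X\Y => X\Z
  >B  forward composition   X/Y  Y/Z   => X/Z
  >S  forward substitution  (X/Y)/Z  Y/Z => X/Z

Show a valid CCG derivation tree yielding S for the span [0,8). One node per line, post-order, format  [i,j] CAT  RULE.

[0,1] S/PP  lex  "idea"
[1,2] PP/NP  lex  "in"
[2,3] NP  lex  "gave"
[1,3] PP  >  k=2
[0,3] S  >  k=1
[3,4] (N\PP)\S  lex  "ate"
[0,4] N\PP  <  k=3
[4,5] N\(N\PP)  lex  "bone"
[0,5] N  <  k=4
[5,6] S/NP  lex  "quickly"
[6,7] (PP\N)\(S/NP)  lex  "found"
[5,7] PP\N  <  k=6
[7,8] S\PP  lex  "read"
[5,8] S\N  <B  k=7
[0,8] S  <  k=5

[0,8] S   <
  [0,5] N   <
    [0,4] N\PP   <
      [0,3] S   >
        [0,1] "idea" : S/PP
        [1,3] PP   >
          [1,2] "in" : PP/NP
          [2,3] "gave" : NP
      [3,4] "ate" : (N\PP)\S
    [4,5] "bone" : N\(N\PP)
  [5,8] S\N   <B
    [5,7] PP\N   <
      [5,6] "quickly" : S/NP
      [6,7] "found" : (PP\N)\(S/NP)
    [7,8] "read" : S\PP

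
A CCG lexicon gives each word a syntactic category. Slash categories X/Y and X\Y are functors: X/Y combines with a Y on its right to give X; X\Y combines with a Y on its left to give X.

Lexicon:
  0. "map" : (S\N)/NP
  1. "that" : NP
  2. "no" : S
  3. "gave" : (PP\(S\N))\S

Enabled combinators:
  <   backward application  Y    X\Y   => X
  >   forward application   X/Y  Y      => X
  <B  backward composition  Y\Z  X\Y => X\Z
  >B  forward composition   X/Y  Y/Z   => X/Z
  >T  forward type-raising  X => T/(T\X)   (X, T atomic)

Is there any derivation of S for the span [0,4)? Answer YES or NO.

NO

(S\N)/NP NP S (PP\(S\N))\S
CKY chart[0,4] = {N/(N\PP), NP/(NP\PP), PP, PP/(PP\PP), S/(S\PP)}; S ∉ chart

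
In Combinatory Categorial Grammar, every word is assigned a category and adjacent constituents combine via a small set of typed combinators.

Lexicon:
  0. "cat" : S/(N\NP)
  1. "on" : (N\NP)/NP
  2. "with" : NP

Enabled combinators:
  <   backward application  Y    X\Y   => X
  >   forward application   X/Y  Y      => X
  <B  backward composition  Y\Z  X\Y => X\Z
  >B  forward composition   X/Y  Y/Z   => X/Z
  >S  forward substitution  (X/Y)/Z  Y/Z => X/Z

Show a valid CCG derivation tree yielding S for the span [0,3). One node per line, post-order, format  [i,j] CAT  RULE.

[0,3] S   >
  [0,2] S/NP   >B
    [0,1] "cat" : S/(N\NP)
    [1,2] "on" : (N\NP)/NP
  [2,3] "with" : NP

[0,1] S/(N\NP)  lex  "cat"
[1,2] (N\NP)/NP  lex  "on"
[0,2] S/NP  >B  k=1
[2,3] NP  lex  "with"
[0,3] S  >  k=2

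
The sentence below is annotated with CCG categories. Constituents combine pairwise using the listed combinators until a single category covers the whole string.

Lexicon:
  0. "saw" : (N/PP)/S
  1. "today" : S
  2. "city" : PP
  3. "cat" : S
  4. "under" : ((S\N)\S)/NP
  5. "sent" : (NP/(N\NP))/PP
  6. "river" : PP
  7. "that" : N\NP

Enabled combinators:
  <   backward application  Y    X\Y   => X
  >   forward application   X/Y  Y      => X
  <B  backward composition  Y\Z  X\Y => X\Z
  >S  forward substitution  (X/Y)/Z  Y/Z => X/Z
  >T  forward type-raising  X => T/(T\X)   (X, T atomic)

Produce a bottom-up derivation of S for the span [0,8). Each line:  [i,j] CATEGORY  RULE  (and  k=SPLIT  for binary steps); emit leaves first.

[0,1] (N/PP)/S  lex  "saw"
[1,2] S  lex  "today"
[0,2] N/PP  >  k=1
[2,3] PP  lex  "city"
[0,3] N  >  k=2
[3,4] S  lex  "cat"
[4,5] ((S\N)\S)/NP  lex  "under"
[5,6] (NP/(N\NP))/PP  lex  "sent"
[6,7] PP  lex  "river"
[5,7] NP/(N\NP)  >  k=6
[7,8] N\NP  lex  "that"
[5,8] NP  >  k=7
[4,8] (S\N)\S  >  k=5
[3,8] S\N  <  k=4
[0,8] S  <  k=3

[0,8] S   <
  [0,3] N   >
    [0,2] N/PP   >
      [0,1] "saw" : (N/PP)/S
      [1,2] "today" : S
    [2,3] "city" : PP
  [3,8] S\N   <
    [3,4] "cat" : S
    [4,8] (S\N)\S   >
      [4,5] "under" : ((S\N)\S)/NP
      [5,8] NP   >
        [5,7] NP/(N\NP)   >
          [5,6] "sent" : (NP/(N\NP))/PP
          [6,7] "river" : PP
        [7,8] "that" : N\NP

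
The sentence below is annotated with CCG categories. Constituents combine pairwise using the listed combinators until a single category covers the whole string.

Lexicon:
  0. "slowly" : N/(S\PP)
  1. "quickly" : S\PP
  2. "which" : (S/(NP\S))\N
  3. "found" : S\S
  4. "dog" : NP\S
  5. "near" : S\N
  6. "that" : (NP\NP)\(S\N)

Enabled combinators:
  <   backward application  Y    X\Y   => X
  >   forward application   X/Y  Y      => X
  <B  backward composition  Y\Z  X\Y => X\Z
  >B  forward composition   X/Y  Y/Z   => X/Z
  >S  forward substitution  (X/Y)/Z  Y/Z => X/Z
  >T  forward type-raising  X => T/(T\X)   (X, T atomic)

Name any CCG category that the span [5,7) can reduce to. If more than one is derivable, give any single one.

[0,7] S   >
  [0,3] S/(NP\S)   <
    [0,2] N   >
      [0,1] "slowly" : N/(S\PP)
      [1,2] "quickly" : S\PP
    [2,3] "which" : (S/(NP\S))\N
  [3,7] NP\S   <B
    [3,4] "found" : S\S
    [4,7] NP\S   <B
      [4,5] "dog" : NP\S
      [5,7] NP\NP   <
        [5,6] "near" : S\N
        [6,7] "that" : (NP\NP)\(S\N)

NP\NP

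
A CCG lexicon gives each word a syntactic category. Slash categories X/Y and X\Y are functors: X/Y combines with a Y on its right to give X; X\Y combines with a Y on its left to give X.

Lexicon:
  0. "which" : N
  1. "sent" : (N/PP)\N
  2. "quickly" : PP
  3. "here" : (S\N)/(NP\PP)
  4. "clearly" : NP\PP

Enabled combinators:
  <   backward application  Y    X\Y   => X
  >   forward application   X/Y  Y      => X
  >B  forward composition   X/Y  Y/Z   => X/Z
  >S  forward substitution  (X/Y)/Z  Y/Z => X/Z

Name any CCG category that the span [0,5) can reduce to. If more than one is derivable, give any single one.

S

[0,5] S   <
  [0,3] N   >
    [0,2] N/PP   <
      [0,1] "which" : N
      [1,2] "sent" : (N/PP)\N
    [2,3] "quickly" : PP
  [3,5] S\N   >
    [3,4] "here" : (S\N)/(NP\PP)
    [4,5] "clearly" : NP\PP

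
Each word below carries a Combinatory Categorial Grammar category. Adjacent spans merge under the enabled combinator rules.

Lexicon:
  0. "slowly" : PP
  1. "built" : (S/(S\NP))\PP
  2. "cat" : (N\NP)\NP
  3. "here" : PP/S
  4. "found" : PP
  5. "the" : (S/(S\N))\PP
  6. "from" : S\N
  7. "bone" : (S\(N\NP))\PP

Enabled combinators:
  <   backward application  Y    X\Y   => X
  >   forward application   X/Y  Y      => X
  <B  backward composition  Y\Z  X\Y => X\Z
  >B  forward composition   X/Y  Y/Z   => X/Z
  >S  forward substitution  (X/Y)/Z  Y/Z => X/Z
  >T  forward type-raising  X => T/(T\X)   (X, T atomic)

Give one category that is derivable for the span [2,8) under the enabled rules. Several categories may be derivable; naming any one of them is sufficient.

S\NP

[0,8] S   >
  [0,2] S/(S\NP)   <
    [0,1] "slowly" : PP
    [1,2] "built" : (S/(S\NP))\PP
  [2,8] S\NP   <B
    [2,3] "cat" : (N\NP)\NP
    [3,8] S\(N\NP)   <
      [3,7] PP   >
        [3,4] "here" : PP/S
        [4,7] S   >
          [4,6] S/(S\N)   <
            [4,5] "found" : PP
            [5,6] "the" : (S/(S\N))\PP
          [6,7] "from" : S\N
      [7,8] "bone" : (S\(N\NP))\PP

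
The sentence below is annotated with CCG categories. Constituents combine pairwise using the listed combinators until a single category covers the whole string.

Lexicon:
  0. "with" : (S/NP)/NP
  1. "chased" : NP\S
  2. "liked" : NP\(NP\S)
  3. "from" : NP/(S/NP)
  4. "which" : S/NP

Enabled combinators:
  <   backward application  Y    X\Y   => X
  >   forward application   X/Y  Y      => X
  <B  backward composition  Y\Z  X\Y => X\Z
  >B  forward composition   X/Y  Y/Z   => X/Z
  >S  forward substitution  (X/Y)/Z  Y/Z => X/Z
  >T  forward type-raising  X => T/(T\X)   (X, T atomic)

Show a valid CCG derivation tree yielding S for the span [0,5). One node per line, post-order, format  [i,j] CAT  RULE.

[0,1] (S/NP)/NP  lex  "with"
[1,2] NP\S  lex  "chased"
[2,3] NP\(NP\S)  lex  "liked"
[1,3] NP  <  k=2
[0,3] S/NP  >  k=1
[3,4] NP/(S/NP)  lex  "from"
[4,5] S/NP  lex  "which"
[3,5] NP  >  k=4
[0,5] S  >  k=3

[0,5] S   >
  [0,3] S/NP   >
    [0,1] "with" : (S/NP)/NP
    [1,3] NP   <
      [1,2] "chased" : NP\S
      [2,3] "liked" : NP\(NP\S)
  [3,5] NP   >
    [3,4] "from" : NP/(S/NP)
    [4,5] "which" : S/NP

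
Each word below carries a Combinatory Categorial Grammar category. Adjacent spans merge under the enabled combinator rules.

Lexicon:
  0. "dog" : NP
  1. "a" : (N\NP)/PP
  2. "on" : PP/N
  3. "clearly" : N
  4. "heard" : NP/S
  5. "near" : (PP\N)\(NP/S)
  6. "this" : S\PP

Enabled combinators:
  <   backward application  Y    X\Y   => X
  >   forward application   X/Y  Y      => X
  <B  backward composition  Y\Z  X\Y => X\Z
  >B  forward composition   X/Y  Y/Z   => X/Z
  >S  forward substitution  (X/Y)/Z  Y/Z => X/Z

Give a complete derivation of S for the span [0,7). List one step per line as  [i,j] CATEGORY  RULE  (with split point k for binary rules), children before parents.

[0,1] NP  lex  "dog"
[1,2] (N\NP)/PP  lex  "a"
[2,3] PP/N  lex  "on"
[3,4] N  lex  "clearly"
[2,4] PP  >  k=3
[1,4] N\NP  >  k=2
[0,4] N  <  k=1
[4,5] NP/S  lex  "heard"
[5,6] (PP\N)\(NP/S)  lex  "near"
[4,6] PP\N  <  k=5
[0,6] PP  <  k=4
[6,7] S\PP  lex  "this"
[0,7] S  <  k=6

[0,7] S   <
  [0,6] PP   <
    [0,4] N   <
      [0,1] "dog" : NP
      [1,4] N\NP   >
        [1,2] "a" : (N\NP)/PP
        [2,4] PP   >
          [2,3] "on" : PP/N
          [3,4] "clearly" : N
    [4,6] PP\N   <
      [4,5] "heard" : NP/S
      [5,6] "near" : (PP\N)\(NP/S)
  [6,7] "this" : S\PP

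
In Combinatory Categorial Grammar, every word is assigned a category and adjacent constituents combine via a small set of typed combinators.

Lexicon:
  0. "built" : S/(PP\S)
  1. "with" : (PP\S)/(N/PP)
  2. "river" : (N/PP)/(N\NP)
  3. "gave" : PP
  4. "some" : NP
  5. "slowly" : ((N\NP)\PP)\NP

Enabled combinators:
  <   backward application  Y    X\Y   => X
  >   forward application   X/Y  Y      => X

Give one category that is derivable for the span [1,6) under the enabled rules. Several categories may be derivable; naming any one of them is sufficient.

PP\S

[0,6] S   >
  [0,1] "built" : S/(PP\S)
  [1,6] PP\S   >
    [1,2] "with" : (PP\S)/(N/PP)
    [2,6] N/PP   >
      [2,3] "river" : (N/PP)/(N\NP)
      [3,6] N\NP   <
        [3,4] "gave" : PP
        [4,6] (N\NP)\PP   <
          [4,5] "some" : NP
          [5,6] "slowly" : ((N\NP)\PP)\NP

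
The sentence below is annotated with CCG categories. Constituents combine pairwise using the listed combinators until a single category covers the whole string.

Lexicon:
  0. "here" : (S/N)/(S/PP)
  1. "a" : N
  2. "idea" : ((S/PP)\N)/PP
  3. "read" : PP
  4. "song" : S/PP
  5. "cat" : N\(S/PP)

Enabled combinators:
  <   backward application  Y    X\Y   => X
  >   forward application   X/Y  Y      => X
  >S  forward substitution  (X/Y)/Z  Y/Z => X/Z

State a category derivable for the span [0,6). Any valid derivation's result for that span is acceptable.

S

[0,6] S   >
  [0,4] S/N   >
    [0,1] "here" : (S/N)/(S/PP)
    [1,4] S/PP   <
      [1,2] "a" : N
      [2,4] (S/PP)\N   >
        [2,3] "idea" : ((S/PP)\N)/PP
        [3,4] "read" : PP
  [4,6] N   <
    [4,5] "song" : S/PP
    [5,6] "cat" : N\(S/PP)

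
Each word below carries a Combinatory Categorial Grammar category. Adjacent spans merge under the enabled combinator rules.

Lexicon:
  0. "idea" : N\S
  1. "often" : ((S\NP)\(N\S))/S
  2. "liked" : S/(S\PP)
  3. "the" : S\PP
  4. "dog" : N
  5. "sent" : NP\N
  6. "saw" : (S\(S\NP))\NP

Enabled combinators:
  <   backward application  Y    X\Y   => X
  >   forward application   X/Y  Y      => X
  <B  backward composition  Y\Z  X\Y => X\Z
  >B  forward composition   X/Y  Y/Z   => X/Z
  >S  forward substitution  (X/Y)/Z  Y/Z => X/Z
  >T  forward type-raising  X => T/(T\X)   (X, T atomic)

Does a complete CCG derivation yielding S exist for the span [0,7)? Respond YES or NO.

[0,7] S   <
  [0,4] S\NP   <
    [0,1] "idea" : N\S
    [1,4] (S\NP)\(N\S)   >
      [1,2] "often" : ((S\NP)\(N\S))/S
      [2,4] S   >
        [2,3] "liked" : S/(S\PP)
        [3,4] "the" : S\PP
  [4,7] S\(S\NP)   <
    [4,6] NP   >
      [4,5] NP/(NP\N)   >T
        [4,5] "dog" : N
      [5,6] "sent" : NP\N
    [6,7] "saw" : (S\(S\NP))\NP

YES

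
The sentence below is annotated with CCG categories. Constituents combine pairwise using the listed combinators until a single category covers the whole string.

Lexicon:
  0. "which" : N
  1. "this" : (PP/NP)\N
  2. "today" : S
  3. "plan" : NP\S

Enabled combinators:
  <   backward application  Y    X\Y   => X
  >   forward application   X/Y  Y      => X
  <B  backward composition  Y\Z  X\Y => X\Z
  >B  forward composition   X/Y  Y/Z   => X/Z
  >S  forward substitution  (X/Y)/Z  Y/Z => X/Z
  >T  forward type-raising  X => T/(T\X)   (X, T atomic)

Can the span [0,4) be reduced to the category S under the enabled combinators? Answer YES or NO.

NO

N (PP/NP)\N S NP\S
CKY chart[0,4] = {N/(N\PP), NP/(NP\PP), PP, PP/(NP\NP), PP/(PP\PP), S/(S\PP)}; S ∉ chart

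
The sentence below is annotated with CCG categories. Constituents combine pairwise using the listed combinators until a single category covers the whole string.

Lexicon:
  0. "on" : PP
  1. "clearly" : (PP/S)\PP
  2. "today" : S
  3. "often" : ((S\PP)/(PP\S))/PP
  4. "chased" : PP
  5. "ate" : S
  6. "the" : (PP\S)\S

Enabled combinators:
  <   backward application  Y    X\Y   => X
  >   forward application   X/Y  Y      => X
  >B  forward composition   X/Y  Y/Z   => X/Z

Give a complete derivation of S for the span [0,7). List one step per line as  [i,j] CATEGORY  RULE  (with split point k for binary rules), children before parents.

[0,7] S   <
  [0,3] PP   >
    [0,2] PP/S   <
      [0,1] "on" : PP
      [1,2] "clearly" : (PP/S)\PP
    [2,3] "today" : S
  [3,7] S\PP   >
    [3,5] (S\PP)/(PP\S)   >
      [3,4] "often" : ((S\PP)/(PP\S))/PP
      [4,5] "chased" : PP
    [5,7] PP\S   <
      [5,6] "ate" : S
      [6,7] "the" : (PP\S)\S

[0,1] PP  lex  "on"
[1,2] (PP/S)\PP  lex  "clearly"
[0,2] PP/S  <  k=1
[2,3] S  lex  "today"
[0,3] PP  >  k=2
[3,4] ((S\PP)/(PP\S))/PP  lex  "often"
[4,5] PP  lex  "chased"
[3,5] (S\PP)/(PP\S)  >  k=4
[5,6] S  lex  "ate"
[6,7] (PP\S)\S  lex  "the"
[5,7] PP\S  <  k=6
[3,7] S\PP  >  k=5
[0,7] S  <  k=3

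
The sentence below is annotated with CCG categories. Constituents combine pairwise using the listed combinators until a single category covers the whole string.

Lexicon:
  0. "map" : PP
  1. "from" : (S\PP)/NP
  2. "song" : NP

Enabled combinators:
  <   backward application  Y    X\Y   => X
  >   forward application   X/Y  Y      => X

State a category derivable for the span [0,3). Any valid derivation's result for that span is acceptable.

S

[0,3] S   <
  [0,1] "map" : PP
  [1,3] S\PP   >
    [1,2] "from" : (S\PP)/NP
    [2,3] "song" : NP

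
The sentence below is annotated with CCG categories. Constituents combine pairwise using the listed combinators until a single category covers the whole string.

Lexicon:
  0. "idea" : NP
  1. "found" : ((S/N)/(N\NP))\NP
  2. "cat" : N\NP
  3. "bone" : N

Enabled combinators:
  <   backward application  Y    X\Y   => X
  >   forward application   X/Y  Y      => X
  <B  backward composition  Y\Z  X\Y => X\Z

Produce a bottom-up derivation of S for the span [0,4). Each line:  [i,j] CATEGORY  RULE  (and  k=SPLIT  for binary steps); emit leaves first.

[0,1] NP  lex  "idea"
[1,2] ((S/N)/(N\NP))\NP  lex  "found"
[0,2] (S/N)/(N\NP)  <  k=1
[2,3] N\NP  lex  "cat"
[0,3] S/N  >  k=2
[3,4] N  lex  "bone"
[0,4] S  >  k=3

[0,4] S   >
  [0,3] S/N   >
    [0,2] (S/N)/(N\NP)   <
      [0,1] "idea" : NP
      [1,2] "found" : ((S/N)/(N\NP))\NP
    [2,3] "cat" : N\NP
  [3,4] "bone" : N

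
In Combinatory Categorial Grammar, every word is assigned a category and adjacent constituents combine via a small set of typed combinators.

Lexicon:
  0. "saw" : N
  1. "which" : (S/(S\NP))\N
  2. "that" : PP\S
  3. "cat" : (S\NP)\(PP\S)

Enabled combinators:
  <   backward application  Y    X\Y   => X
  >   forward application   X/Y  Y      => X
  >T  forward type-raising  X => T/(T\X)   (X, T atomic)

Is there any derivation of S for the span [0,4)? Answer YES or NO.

YES

[0,4] S   >
  [0,2] S/(S\NP)   <
    [0,1] "saw" : N
    [1,2] "which" : (S/(S\NP))\N
  [2,4] S\NP   <
    [2,3] "that" : PP\S
    [3,4] "cat" : (S\NP)\(PP\S)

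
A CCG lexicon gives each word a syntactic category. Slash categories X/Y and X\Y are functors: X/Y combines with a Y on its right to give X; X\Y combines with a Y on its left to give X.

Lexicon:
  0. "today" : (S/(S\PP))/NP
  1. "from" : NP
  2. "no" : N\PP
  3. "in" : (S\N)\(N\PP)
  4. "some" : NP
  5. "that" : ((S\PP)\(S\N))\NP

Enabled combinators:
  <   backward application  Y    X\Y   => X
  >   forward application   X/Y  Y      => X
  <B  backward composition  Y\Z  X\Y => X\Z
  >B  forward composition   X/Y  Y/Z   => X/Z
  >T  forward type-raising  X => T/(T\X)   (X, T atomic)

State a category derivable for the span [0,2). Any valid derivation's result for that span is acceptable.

[0,6] S   >
  [0,2] S/(S\PP)   >
    [0,1] "today" : (S/(S\PP))/NP
    [1,2] "from" : NP
  [2,6] S\PP   <
    [2,4] S\N   <
      [2,3] "no" : N\PP
      [3,4] "in" : (S\N)\(N\PP)
    [4,6] (S\PP)\(S\N)   <
      [4,5] "some" : NP
      [5,6] "that" : ((S\PP)\(S\N))\NP

S/(S\PP)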